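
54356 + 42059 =96415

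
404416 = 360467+43949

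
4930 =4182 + 748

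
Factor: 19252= 2^2*4813^1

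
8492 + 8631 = 17123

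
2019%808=403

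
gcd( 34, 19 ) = 1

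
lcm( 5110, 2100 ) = 153300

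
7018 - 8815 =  - 1797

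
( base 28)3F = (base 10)99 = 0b1100011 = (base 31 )36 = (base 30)39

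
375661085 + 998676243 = 1374337328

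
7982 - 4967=3015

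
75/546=25/182 = 0.14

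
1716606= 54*31789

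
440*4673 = 2056120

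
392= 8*49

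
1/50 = 1/50 =0.02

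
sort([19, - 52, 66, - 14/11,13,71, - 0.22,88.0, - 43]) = [ - 52, - 43, - 14/11,- 0.22, 13,19,66 , 71,88.0]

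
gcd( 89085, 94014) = 3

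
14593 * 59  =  860987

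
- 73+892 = 819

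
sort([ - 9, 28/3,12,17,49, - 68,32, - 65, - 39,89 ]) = [ - 68, - 65, - 39, - 9, 28/3,12,17,32, 49 , 89 ] 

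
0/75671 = 0 =0.00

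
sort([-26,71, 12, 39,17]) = [ - 26, 12,17  ,  39, 71]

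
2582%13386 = 2582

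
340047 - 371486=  - 31439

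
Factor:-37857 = -3^1*12619^1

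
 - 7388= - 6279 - 1109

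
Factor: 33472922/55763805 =2^1 * 3^( - 1)*5^( - 1) * 7^1*113^ ( - 1)*167^( - 1 )*197^(-1)*2390923^1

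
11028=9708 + 1320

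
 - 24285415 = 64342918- 88628333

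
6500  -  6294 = 206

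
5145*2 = 10290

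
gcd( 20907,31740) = 69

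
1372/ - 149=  - 10 + 118/149 = -9.21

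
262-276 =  - 14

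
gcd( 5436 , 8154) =2718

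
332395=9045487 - 8713092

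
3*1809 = 5427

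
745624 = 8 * 93203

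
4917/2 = 2458 + 1/2 = 2458.50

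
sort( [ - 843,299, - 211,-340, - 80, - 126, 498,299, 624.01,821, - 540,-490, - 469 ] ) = [ - 843, - 540, - 490, - 469, - 340,-211, - 126, - 80, 299, 299, 498,  624.01, 821]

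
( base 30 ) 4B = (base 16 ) 83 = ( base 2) 10000011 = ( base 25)56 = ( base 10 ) 131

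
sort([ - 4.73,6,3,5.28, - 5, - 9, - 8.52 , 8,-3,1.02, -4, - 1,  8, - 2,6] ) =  [ - 9, - 8.52, - 5, - 4.73, - 4, - 3, - 2, - 1,1.02,3,  5.28,6,6,8, 8]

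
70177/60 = 1169+37/60 = 1169.62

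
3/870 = 1/290= 0.00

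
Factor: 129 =3^1*43^1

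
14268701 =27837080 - 13568379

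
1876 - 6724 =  - 4848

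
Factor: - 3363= -3^1*19^1*59^1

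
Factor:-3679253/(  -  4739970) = 2^( - 1)*3^( - 1)*5^(  -  1 )*1613^1*2281^1*157999^( - 1 ) 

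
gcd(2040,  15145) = 5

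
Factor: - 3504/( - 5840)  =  3/5 = 3^1 * 5^( - 1)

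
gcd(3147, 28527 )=3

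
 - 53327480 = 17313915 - 70641395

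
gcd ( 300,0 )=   300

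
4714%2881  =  1833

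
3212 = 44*73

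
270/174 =1 + 16/29 = 1.55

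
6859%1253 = 594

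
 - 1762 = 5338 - 7100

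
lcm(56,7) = 56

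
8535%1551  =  780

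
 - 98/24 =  - 49/12 = -  4.08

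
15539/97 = 160 + 19/97 = 160.20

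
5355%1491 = 882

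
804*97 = 77988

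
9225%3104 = 3017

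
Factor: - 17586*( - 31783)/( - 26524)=-279467919/13262 =-2^( -1)*3^2*19^ ( - 1) * 37^1*349^(-1)*859^1*977^1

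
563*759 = 427317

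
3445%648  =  205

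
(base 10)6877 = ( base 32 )6mt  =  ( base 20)H3H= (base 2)1101011011101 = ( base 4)1223131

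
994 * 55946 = 55610324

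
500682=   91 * 5502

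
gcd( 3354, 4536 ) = 6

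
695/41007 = 695/41007 = 0.02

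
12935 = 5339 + 7596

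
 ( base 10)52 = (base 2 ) 110100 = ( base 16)34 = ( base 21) 2a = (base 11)48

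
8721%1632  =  561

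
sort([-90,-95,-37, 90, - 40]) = [ - 95,-90,-40 , - 37, 90] 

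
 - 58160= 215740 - 273900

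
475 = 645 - 170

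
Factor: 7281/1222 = 2^ ( - 1 )* 3^2*13^( - 1)* 47^(-1 )*809^1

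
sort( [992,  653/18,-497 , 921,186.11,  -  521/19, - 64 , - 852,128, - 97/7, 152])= [ - 852, - 497, - 64, - 521/19, - 97/7 , 653/18, 128,152 , 186.11, 921 , 992 ] 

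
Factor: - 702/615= - 234/205=   - 2^1*3^2*5^(-1)*13^1*41^( - 1)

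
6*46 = 276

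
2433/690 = 811/230 = 3.53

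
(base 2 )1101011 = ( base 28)3N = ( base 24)4b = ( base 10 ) 107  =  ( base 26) 43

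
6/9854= 3/4927 = 0.00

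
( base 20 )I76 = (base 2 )1110010110010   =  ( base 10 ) 7346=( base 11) 5579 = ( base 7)30263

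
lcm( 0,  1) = 0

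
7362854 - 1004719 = 6358135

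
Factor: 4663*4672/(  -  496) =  -2^2*31^ ( - 1)*73^1*4663^1 = - 1361596/31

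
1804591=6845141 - 5040550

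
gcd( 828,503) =1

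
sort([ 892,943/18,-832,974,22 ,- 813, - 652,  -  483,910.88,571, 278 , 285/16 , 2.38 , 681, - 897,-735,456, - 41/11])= [-897, - 832, -813,-735, - 652, - 483, - 41/11,2.38 , 285/16,22, 943/18,278,456 , 571 , 681 , 892, 910.88,974 ] 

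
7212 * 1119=8070228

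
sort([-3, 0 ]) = [ - 3, 0 ] 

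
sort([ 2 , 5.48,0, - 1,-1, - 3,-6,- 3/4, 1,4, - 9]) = [ - 9, - 6 , - 3,- 1 ,-1 , - 3/4,0, 1, 2, 4, 5.48 ]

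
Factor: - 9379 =-83^1*113^1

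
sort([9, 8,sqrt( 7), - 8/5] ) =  [-8/5,sqrt(7),8,  9 ] 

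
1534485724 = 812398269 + 722087455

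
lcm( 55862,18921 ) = 1173102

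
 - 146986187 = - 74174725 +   -  72811462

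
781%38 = 21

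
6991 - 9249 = - 2258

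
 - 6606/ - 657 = 10  +  4/73 = 10.05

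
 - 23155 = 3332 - 26487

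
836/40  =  20+9/10 = 20.90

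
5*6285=31425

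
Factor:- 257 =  - 257^1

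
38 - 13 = 25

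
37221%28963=8258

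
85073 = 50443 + 34630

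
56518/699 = 80+598/699 = 80.86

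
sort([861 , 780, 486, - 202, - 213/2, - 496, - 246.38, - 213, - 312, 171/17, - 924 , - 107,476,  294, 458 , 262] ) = [ - 924, - 496, - 312, - 246.38, - 213, - 202,-107, - 213/2, 171/17 , 262,294, 458, 476,  486, 780 , 861 ]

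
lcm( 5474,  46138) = 322966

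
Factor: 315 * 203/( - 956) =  - 2^(-2)*3^2  *  5^1* 7^2 * 29^1 * 239^( - 1)  =  - 63945/956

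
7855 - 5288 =2567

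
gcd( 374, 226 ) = 2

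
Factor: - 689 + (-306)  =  -5^1 * 199^1 = - 995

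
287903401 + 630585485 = 918488886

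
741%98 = 55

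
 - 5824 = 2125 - 7949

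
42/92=21/46 = 0.46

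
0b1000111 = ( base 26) 2j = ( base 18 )3h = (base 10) 71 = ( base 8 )107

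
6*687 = 4122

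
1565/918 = 1565/918 = 1.70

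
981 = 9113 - 8132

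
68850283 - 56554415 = 12295868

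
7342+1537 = 8879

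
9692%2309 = 456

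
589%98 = 1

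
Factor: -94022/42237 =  - 2^1  *  3^(-2 )*13^( - 1)*19^ ( - 2 )*53^1* 887^1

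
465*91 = 42315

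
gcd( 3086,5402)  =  2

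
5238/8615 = 5238/8615 = 0.61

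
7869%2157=1398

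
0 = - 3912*0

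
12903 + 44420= 57323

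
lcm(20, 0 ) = 0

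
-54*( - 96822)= 5228388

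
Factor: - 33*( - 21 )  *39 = 27027 = 3^3*7^1*11^1*13^1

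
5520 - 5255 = 265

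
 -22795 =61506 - 84301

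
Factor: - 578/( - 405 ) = 2^1*3^( - 4)*5^(-1 )*17^2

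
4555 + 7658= 12213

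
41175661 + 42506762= 83682423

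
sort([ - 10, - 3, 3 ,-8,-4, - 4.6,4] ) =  [ - 10, -8, - 4.6,  -  4, - 3,3,4]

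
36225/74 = 36225/74 = 489.53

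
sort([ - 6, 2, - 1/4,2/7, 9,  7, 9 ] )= [-6, - 1/4, 2/7, 2, 7,9,9]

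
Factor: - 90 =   -  2^1*3^2*5^1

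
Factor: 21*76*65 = 2^2*3^1 * 5^1*7^1*13^1 * 19^1  =  103740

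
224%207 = 17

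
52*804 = 41808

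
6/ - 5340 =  - 1 + 889/890 =- 0.00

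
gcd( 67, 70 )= 1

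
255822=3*85274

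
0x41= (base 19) 38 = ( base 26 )2d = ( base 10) 65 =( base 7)122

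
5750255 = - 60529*( - 95 ) 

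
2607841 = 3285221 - 677380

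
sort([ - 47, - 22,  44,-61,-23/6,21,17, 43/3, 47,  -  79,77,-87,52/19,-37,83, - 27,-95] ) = [ - 95, - 87,-79,  -  61,-47,  -  37, - 27, - 22,- 23/6,52/19,43/3 , 17,21, 44,47,77, 83 ] 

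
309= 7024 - 6715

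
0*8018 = 0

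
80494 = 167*482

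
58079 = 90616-32537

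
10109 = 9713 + 396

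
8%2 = 0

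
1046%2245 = 1046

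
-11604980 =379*(-30620)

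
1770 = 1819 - 49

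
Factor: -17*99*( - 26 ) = 43758 = 2^1*3^2*11^1*13^1*17^1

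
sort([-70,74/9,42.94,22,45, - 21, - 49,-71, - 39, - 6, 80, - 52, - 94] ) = [-94, - 71,-70, - 52, - 49, - 39, - 21, - 6, 74/9 , 22, 42.94, 45,80 ] 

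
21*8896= 186816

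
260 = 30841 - 30581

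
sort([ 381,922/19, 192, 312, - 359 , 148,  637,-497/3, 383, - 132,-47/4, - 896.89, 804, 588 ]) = [-896.89, - 359, - 497/3,-132,-47/4, 922/19,148, 192, 312, 381 , 383, 588 , 637, 804 ] 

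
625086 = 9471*66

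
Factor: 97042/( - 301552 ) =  - 121/376 = -2^ (- 3)*11^2*47^( - 1 ) 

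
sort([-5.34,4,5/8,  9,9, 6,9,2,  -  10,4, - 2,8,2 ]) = [ - 10,- 5.34, -2,5/8,2, 2,4,4  ,  6,8,9,9,9 ] 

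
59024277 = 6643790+52380487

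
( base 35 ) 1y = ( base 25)2j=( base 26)2h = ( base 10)69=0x45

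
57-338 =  - 281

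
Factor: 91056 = 2^4*3^1*7^1*271^1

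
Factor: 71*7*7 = 3479 = 7^2 *71^1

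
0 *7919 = 0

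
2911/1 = 2911 = 2911.00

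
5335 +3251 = 8586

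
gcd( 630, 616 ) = 14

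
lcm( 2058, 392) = 8232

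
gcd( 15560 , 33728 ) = 8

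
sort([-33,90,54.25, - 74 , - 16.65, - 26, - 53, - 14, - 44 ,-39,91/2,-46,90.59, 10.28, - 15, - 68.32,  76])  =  [  -  74, - 68.32,-53, - 46,-44, - 39, - 33, - 26, - 16.65,-15,  -  14,10.28,91/2, 54.25,  76,90,90.59 ]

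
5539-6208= -669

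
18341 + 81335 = 99676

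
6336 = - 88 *( - 72 )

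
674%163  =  22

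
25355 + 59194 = 84549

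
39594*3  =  118782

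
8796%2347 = 1755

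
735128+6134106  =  6869234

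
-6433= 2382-8815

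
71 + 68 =139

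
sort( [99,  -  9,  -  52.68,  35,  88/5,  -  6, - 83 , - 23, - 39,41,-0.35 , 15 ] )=[ - 83,-52.68,  -  39, -23, - 9,-6, - 0.35, 15, 88/5,35, 41, 99 ] 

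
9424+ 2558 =11982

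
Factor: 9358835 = 5^1*1229^1 * 1523^1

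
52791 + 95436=148227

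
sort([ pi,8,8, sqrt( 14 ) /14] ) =[ sqrt( 14 )/14,  pi, 8, 8]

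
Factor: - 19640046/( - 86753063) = 2^1 * 3^1*137^1 *1877^(-1)*23893^1*46219^(  -  1) 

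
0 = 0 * 306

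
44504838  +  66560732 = 111065570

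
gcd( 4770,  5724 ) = 954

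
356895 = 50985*7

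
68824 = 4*17206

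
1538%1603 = 1538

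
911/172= 5 + 51/172= 5.30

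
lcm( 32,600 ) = 2400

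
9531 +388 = 9919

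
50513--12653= 63166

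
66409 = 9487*7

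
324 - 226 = 98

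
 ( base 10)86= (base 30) 2q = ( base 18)4E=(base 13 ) 68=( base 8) 126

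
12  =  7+5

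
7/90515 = 7/90515 = 0.00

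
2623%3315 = 2623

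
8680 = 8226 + 454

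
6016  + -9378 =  - 3362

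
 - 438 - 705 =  - 1143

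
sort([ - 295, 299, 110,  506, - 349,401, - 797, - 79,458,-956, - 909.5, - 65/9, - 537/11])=[ - 956, - 909.5, - 797, - 349, - 295, -79, - 537/11, - 65/9 , 110,299,401,458, 506]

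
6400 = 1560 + 4840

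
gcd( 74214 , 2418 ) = 186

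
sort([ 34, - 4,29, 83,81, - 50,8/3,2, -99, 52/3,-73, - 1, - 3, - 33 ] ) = [  -  99,- 73 ,  -  50, - 33, - 4, - 3, - 1,2, 8/3,52/3,29,34,81,83 ]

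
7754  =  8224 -470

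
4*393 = 1572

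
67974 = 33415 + 34559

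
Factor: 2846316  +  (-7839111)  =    -  4992795 = - 3^2*5^1 * 110951^1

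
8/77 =8/77 = 0.10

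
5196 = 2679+2517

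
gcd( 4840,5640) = 40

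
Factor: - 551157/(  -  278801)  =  3^1 *17^1*101^1 * 107^1*278801^ (  -  1 ) 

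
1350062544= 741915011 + 608147533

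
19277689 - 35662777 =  - 16385088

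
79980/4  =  19995 =19995.00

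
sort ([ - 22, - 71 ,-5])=[ - 71,-22, - 5 ]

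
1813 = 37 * 49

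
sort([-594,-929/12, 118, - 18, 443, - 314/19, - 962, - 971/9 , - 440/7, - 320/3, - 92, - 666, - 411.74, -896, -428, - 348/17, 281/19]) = [ - 962, - 896, -666, - 594, - 428, - 411.74, - 971/9,- 320/3, - 92, - 929/12,-440/7,- 348/17, -18, - 314/19 , 281/19, 118, 443]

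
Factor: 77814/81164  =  38907/40582 = 2^( - 1)*3^3*11^1*103^( - 1) * 131^1*197^( - 1 ) 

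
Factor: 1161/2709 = 3/7=3^1*7^( - 1 )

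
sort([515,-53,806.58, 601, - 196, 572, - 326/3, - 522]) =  [ - 522 , - 196,  -  326/3, -53, 515, 572, 601, 806.58] 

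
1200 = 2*600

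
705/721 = 705/721   =  0.98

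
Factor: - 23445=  - 3^2*5^1*521^1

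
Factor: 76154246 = 2^1*7^1*593^1*9173^1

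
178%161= 17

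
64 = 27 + 37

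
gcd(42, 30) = 6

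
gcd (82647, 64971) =9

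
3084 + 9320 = 12404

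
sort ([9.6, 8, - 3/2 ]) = [ - 3/2,8 , 9.6]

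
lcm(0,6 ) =0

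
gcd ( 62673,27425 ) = 1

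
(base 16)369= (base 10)873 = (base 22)1HF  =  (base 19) 27i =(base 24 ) 1c9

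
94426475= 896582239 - 802155764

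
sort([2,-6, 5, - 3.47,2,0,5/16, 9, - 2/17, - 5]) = [ - 6,-5, - 3.47, - 2/17,0 , 5/16, 2,2,5, 9 ]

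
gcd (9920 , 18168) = 8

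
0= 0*22011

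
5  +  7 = 12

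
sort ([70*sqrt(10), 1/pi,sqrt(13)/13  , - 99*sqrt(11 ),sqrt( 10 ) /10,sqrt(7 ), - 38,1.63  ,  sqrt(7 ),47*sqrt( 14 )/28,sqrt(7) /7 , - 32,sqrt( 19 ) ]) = [ - 99*sqrt(11) ,-38, - 32,sqrt(13 )/13,sqrt( 10)/10,1/pi,sqrt( 7) /7,1.63, sqrt(7 ),sqrt ( 7),sqrt( 19 ),47*sqrt(14) /28,70*sqrt ( 10)]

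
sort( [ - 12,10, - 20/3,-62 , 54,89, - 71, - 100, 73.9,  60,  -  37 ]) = [-100, - 71, - 62, - 37, - 12, - 20/3, 10 , 54, 60 , 73.9,89 ] 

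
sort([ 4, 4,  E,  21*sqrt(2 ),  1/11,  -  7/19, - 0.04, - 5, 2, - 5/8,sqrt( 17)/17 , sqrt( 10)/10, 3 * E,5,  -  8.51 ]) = [-8.51, - 5, - 5/8 , - 7/19 ,-0.04 , 1/11 , sqrt( 17)/17,sqrt(10 )/10 , 2, E,4,  4,  5, 3 * E,  21 * sqrt(2)] 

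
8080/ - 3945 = -3  +  751/789  =  - 2.05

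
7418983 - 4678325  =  2740658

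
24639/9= 8213/3 =2737.67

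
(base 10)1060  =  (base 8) 2044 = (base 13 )637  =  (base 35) ua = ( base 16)424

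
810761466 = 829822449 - 19060983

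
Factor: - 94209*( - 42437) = 3^1*31^1*1013^1*42437^1 = 3997947333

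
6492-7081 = -589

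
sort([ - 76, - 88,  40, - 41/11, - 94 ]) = [ - 94, - 88, - 76, - 41/11,40 ]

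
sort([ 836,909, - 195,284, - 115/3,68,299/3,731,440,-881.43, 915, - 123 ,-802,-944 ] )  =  [-944,  -  881.43,- 802, - 195 , - 123,-115/3,68,299/3, 284,440,731, 836,909, 915]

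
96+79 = 175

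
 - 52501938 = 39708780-92210718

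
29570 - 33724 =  - 4154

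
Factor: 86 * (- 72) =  - 6192= - 2^4* 3^2*43^1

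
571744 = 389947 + 181797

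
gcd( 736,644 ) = 92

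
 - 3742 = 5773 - 9515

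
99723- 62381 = 37342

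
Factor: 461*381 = 175641 = 3^1*127^1*  461^1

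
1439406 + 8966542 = 10405948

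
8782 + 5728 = 14510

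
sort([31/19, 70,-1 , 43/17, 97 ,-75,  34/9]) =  [-75, - 1, 31/19, 43/17,34/9,  70,97]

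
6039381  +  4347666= 10387047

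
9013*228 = 2054964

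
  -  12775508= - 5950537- 6824971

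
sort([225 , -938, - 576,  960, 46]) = [ - 938,- 576, 46, 225  ,  960]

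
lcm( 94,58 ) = 2726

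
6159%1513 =107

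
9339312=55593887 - 46254575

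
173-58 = 115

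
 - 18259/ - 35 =521 +24/35 = 521.69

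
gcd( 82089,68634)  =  9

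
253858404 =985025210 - 731166806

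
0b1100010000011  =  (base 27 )8GB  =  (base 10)6275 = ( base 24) alb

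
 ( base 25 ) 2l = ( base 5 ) 241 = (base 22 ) 35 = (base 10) 71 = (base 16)47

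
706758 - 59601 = 647157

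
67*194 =12998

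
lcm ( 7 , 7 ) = 7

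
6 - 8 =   -  2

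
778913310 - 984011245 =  - 205097935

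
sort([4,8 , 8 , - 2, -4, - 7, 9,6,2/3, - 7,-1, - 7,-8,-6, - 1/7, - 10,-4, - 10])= [ - 10, - 10,  -  8,  -  7, - 7, - 7,-6, - 4, -4,-2, - 1, - 1/7,2/3,  4,  6,8,8,9] 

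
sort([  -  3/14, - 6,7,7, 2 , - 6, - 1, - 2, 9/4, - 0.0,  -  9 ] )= [ - 9, - 6, - 6, - 2, - 1,-3/14, - 0.0,2, 9/4,7,7 ] 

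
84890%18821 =9606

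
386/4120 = 193/2060 = 0.09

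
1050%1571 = 1050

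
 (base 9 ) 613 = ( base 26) j4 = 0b111110010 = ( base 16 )1F2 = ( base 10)498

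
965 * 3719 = 3588835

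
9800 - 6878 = 2922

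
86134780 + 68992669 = 155127449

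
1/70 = 1/70 = 0.01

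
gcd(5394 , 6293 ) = 899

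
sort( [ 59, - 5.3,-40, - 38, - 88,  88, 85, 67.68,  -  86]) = [-88,- 86, - 40, - 38, - 5.3,59,67.68,85, 88] 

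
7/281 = 7/281 = 0.02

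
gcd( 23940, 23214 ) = 6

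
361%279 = 82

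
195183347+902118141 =1097301488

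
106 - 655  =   - 549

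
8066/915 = 8+746/915 = 8.82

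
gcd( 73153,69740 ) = 1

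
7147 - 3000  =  4147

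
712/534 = 1  +  1/3 = 1.33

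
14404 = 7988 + 6416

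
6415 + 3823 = 10238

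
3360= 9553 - 6193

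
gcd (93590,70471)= 1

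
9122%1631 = 967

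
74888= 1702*44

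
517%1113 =517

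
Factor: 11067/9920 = 2^ ( - 6) * 3^1 * 5^( - 1 )* 7^1 * 17^1=357/320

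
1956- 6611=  - 4655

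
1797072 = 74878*24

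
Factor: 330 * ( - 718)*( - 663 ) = 2^2*3^2*5^1*11^1*13^1*17^1*359^1 = 157091220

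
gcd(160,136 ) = 8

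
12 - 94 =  - 82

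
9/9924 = 3/3308 = 0.00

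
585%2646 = 585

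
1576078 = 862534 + 713544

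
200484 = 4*50121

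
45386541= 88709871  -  43323330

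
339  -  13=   326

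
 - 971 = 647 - 1618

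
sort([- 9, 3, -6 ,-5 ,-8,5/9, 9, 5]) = [- 9,-8, -6, - 5, 5/9,3, 5, 9 ] 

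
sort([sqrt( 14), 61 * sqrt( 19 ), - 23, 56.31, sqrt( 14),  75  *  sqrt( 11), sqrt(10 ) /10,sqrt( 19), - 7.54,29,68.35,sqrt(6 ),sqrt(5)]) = [ - 23,-7.54,  sqrt(10 ) /10, sqrt( 5), sqrt(6), sqrt( 14),sqrt (14 ) , sqrt( 19), 29,  56.31, 68.35,75 * sqrt( 11 ),61 * sqrt( 19) ]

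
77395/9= 77395/9 = 8599.44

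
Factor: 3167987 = 3167987^1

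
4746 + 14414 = 19160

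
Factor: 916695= 3^2*5^1*13^1*1567^1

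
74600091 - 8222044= 66378047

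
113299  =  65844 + 47455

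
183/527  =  183/527 = 0.35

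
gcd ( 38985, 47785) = 5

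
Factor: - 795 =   -  3^1*5^1 *53^1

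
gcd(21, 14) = 7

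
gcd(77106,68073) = 3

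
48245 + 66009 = 114254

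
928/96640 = 29/3020 = 0.01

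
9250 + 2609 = 11859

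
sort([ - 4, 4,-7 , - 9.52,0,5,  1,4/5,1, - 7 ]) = [  -  9.52, - 7, - 7 ,- 4, 0,4/5,1, 1, 4,5 ]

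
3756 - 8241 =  - 4485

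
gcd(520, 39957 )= 1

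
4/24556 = 1/6139 = 0.00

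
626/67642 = 313/33821 = 0.01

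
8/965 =8/965 =0.01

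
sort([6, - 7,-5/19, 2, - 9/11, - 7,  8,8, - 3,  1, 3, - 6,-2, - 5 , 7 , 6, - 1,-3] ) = [ - 7,-7, - 6, - 5, - 3 ,- 3, - 2, - 1, - 9/11,-5/19,1,  2,3,6,6, 7,8, 8 ]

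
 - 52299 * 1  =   - 52299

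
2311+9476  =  11787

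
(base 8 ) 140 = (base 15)66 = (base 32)30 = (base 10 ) 96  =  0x60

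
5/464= 5/464 = 0.01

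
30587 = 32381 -1794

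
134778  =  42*3209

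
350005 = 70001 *5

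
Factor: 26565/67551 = 5^1*7^1* 89^( - 1) = 35/89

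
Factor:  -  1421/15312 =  - 49/528=- 2^( - 4)*3^( - 1)*7^2 * 11^(  -  1)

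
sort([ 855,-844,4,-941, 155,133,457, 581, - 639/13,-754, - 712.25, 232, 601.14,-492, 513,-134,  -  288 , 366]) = [-941,-844, - 754 ,-712.25,-492 , - 288,-134,- 639/13, 4,  133,155, 232, 366 , 457,513, 581, 601.14,  855]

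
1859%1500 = 359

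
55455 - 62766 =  - 7311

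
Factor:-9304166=- 2^1 * 439^1*10597^1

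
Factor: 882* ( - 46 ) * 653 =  - 2^2 * 3^2 * 7^2 * 23^1*653^1 = - 26493516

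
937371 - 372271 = 565100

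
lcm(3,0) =0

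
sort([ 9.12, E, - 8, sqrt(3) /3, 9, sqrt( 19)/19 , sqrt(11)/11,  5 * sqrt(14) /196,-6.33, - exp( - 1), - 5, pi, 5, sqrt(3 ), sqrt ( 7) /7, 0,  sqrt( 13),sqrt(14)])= [ - 8, - 6.33, - 5,-exp(-1), 0, 5*sqrt (14 ) /196,sqrt ( 19 ) /19,sqrt(11 )/11,sqrt (7)/7, sqrt(3) /3,sqrt(3 ), E,pi,  sqrt (13), sqrt(14),5 , 9, 9.12 ] 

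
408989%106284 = 90137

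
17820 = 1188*15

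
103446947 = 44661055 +58785892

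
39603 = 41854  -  2251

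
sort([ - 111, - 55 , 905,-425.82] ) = [ - 425.82, - 111,- 55,905 ]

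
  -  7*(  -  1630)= 11410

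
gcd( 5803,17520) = 1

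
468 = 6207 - 5739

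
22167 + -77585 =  - 55418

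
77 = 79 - 2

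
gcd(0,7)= 7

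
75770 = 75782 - 12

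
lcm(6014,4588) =445036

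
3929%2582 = 1347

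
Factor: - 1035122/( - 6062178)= 517561/3031089 =3^( - 1)*11^1 *19^( - 1)*41^( - 1 )*1297^(-1)*47051^1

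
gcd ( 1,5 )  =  1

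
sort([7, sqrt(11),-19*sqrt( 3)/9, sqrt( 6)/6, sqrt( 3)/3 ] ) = [ - 19 * sqrt( 3 ) /9, sqrt( 6 )/6,sqrt( 3)/3, sqrt( 11), 7 ] 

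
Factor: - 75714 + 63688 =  - 2^1*7^1*859^1  =  - 12026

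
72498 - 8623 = 63875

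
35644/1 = 35644 = 35644.00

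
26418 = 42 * 629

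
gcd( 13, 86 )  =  1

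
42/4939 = 42/4939 = 0.01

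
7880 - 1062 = 6818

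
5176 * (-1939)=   -  10036264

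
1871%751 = 369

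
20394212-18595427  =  1798785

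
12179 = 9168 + 3011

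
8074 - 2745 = 5329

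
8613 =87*99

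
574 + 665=1239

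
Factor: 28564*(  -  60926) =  - 2^3*37^1*41^1*193^1*743^1 = -1740290264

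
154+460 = 614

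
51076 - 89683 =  - 38607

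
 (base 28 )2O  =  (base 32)2g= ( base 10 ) 80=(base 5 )310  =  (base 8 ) 120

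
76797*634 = 48689298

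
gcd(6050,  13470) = 10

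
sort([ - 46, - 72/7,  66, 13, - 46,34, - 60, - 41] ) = [ - 60, - 46, - 46,-41, - 72/7,13,  34,66 ] 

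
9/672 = 3/224 = 0.01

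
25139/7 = 25139/7 = 3591.29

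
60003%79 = 42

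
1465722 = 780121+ 685601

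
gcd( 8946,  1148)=14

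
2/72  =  1/36=0.03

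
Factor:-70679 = - 7^1*23^1  *439^1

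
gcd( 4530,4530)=4530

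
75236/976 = 77+ 21/244 = 77.09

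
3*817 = 2451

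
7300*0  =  0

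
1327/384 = 3  +  175/384=3.46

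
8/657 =8/657 = 0.01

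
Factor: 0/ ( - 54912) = 0^1= 0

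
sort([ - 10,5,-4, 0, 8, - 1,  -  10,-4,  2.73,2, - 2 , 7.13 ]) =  [ - 10, - 10, -4, - 4, -2,  -  1, 0,  2,2.73 , 5, 7.13 , 8 ]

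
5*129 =645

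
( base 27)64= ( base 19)8E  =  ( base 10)166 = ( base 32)56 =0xa6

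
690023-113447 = 576576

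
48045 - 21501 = 26544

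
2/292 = 1/146 = 0.01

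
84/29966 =42/14983 = 0.00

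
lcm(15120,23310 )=559440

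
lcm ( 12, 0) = 0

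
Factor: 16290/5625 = 362/125  =  2^1*5^( - 3) * 181^1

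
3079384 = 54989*56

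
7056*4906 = 34616736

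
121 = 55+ 66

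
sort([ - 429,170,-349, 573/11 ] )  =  [ - 429,-349,573/11,  170]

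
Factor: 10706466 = 2^1*3^1  *67^1*26633^1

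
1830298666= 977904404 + 852394262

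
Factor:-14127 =-3^1*17^1*277^1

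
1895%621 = 32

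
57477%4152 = 3501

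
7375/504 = 14 + 319/504 = 14.63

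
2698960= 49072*55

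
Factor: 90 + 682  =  2^2 * 193^1  =  772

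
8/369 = 8/369 = 0.02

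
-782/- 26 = 391/13 = 30.08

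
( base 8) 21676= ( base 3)110112220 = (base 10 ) 9150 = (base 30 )a50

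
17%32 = 17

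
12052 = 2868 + 9184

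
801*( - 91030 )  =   - 72915030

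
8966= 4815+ 4151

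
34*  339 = 11526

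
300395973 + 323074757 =623470730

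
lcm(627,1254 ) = 1254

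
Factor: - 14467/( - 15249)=37/39 =3^( - 1) * 13^( - 1)*37^1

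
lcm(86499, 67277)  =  605493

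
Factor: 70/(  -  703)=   -  2^1*5^1*7^1*19^( - 1)*37^ (  -  1)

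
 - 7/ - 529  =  7/529 = 0.01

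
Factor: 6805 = 5^1*1361^1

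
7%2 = 1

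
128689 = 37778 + 90911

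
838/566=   419/283 = 1.48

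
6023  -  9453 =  - 3430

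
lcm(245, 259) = 9065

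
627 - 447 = 180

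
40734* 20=814680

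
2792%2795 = 2792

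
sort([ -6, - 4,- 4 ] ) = [- 6, - 4 , - 4 ] 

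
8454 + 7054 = 15508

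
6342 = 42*151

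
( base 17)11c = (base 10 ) 318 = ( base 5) 2233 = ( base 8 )476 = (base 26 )C6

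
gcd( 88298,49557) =1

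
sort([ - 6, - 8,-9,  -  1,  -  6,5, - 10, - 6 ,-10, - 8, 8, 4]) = [ - 10, - 10, - 9,  -  8, - 8,-6,-6,-6, - 1 , 4 , 5, 8]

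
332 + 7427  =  7759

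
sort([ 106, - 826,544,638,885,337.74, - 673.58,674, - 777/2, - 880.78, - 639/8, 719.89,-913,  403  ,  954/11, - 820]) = [  -  913,-880.78, - 826, - 820, - 673.58,-777/2,-639/8,954/11 , 106,337.74,403,  544, 638,674, 719.89,885 ] 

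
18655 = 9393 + 9262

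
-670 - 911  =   - 1581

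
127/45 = 2 + 37/45 = 2.82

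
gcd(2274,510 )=6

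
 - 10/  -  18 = 5/9=0.56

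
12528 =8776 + 3752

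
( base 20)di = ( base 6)1142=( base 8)426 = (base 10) 278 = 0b100010110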